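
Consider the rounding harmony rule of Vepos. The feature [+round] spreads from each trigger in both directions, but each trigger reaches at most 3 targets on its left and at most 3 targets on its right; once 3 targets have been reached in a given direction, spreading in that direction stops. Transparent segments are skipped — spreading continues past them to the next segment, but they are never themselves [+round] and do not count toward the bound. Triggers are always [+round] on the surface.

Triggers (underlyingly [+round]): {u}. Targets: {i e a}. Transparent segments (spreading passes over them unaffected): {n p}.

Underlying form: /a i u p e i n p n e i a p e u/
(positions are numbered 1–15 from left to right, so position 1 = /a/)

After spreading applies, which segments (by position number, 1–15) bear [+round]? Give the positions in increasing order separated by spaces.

1 2 3 5 6 10 11 12 14 15

From /u/ at 3 rightward: 4 /p/ transparent; 5 /e/ → [+round]; 6 /i/ → [+round]; 7 /n/ transparent; 8 /p/ transparent; 9 /n/ transparent; 10 /e/ → [+round]; bound reached.
From /u/ at 3 leftward: 2 /i/ → [+round]; 1 /a/ → [+round]; word edge.
From /u/ at 15 rightward: word edge.
From /u/ at 15 leftward: 14 /e/ → [+round]; 13 /p/ transparent; 12 /a/ → [+round]; 11 /i/ → [+round]; bound reached.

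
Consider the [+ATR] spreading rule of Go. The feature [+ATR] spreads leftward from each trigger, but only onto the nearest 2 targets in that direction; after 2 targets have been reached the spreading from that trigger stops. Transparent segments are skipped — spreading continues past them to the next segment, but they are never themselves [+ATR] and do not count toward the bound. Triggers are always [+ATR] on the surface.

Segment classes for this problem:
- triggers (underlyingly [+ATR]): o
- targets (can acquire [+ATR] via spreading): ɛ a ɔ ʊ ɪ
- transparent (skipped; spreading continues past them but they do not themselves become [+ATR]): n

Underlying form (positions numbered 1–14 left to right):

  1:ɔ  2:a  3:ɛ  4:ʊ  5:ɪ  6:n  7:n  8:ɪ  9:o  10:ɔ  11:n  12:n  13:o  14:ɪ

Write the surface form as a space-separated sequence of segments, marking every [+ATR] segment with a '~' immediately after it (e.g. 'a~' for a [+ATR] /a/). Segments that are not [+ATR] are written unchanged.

From /o/ at 9 leftward: 8 /ɪ/ → [+ATR]; 7 /n/ transparent; 6 /n/ transparent; 5 /ɪ/ → [+ATR]; bound reached.
From /o/ at 13 leftward: 12 /n/ transparent; 11 /n/ transparent; 10 /ɔ/ → [+ATR]; 9 /o/ is itself a trigger — this domain ends here.
Targets with no active source: positions 1 2 3 4 14 stay [-ATR].
[+ATR] positions on the surface: 5 8 9 10 13.

ɔ a ɛ ʊ ɪ~ n n ɪ~ o~ ɔ~ n n o~ ɪ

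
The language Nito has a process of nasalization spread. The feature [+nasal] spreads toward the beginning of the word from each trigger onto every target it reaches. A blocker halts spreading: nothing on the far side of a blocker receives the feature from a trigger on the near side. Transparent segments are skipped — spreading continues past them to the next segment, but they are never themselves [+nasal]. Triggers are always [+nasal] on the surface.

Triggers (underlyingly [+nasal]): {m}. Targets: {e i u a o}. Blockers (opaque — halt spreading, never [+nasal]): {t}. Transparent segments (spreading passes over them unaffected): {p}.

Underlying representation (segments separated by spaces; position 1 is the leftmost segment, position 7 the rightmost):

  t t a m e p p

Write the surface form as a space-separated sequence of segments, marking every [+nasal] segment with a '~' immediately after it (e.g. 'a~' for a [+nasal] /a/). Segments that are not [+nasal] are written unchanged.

From /m/ at 4 leftward: 3 /a/ → [+nasal]; 2 /t/ blocks.
Target with no active source: position 5 stays [-nasal].
[+nasal] positions on the surface: 3 4.

t t a~ m~ e p p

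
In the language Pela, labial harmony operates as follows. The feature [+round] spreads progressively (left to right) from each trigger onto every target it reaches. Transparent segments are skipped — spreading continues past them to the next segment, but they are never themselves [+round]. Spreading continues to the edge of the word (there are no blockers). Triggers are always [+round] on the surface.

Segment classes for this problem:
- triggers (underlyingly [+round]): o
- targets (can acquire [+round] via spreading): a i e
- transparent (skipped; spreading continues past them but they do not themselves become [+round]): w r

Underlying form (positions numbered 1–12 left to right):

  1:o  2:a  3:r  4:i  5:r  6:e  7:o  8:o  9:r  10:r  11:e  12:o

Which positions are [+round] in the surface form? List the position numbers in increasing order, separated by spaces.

1 2 4 6 7 8 11 12

From /o/ at 1 rightward: 2 /a/ → [+round]; 3 /r/ transparent; 4 /i/ → [+round]; 5 /r/ transparent; 6 /e/ → [+round]; 7 /o/ is itself a trigger — this domain ends here.
From /o/ at 7 rightward: 8 /o/ is itself a trigger — this domain ends here.
From /o/ at 8 rightward: 9 /r/ transparent; 10 /r/ transparent; 11 /e/ → [+round]; 12 /o/ is itself a trigger — this domain ends here.
From /o/ at 12 rightward: word edge.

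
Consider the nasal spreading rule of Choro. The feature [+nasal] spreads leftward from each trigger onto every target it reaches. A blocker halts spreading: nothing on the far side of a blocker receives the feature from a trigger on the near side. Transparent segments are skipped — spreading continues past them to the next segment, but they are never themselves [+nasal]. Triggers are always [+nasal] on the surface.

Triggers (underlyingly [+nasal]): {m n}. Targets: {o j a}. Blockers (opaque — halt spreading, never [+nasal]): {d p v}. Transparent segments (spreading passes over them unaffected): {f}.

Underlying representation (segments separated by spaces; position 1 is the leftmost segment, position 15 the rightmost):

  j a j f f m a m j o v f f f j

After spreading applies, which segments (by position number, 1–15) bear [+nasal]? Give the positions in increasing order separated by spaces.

From /m/ at 6 leftward: 5 /f/ transparent; 4 /f/ transparent; 3 /j/ → [+nasal]; 2 /a/ → [+nasal]; 1 /j/ → [+nasal]; word edge.
From /m/ at 8 leftward: 7 /a/ → [+nasal]; 6 /m/ is itself a trigger — this domain ends here.
Targets with no active source: positions 9 10 15 stay [-nasal].

1 2 3 6 7 8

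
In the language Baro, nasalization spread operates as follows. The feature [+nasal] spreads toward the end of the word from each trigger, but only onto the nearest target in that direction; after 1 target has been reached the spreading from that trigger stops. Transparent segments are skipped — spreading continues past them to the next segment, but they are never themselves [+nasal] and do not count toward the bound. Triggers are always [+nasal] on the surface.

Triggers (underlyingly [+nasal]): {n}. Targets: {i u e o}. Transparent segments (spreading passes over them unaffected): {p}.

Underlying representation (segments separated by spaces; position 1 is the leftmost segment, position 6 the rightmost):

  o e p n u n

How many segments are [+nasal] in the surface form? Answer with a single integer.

3

From /n/ at 4 rightward: 5 /u/ → [+nasal]; bound reached.
From /n/ at 6 rightward: word edge.
Targets with no active source: positions 1 2 stay [-nasal].
[+nasal] positions on the surface: 4 5 6.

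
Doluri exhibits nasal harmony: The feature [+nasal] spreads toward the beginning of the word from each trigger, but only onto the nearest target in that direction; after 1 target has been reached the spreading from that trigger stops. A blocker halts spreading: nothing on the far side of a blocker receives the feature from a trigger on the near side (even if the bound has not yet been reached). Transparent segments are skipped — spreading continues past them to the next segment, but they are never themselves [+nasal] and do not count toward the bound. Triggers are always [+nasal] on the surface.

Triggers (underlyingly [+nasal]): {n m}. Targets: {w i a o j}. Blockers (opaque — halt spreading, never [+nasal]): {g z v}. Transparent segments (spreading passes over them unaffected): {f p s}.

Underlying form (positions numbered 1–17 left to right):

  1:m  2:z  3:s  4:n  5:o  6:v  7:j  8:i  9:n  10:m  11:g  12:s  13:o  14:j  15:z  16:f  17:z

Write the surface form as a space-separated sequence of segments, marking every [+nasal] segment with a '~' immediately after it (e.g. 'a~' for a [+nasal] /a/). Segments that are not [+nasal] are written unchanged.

From /m/ at 1 leftward: word edge.
From /n/ at 4 leftward: 3 /s/ transparent; 2 /z/ blocks.
From /n/ at 9 leftward: 8 /i/ → [+nasal]; bound reached.
From /m/ at 10 leftward: 9 /n/ is itself a trigger — this domain ends here.
Targets with no active source: positions 5 7 13 14 stay [-nasal].
[+nasal] positions on the surface: 1 4 8 9 10.

m~ z s n~ o v j i~ n~ m~ g s o j z f z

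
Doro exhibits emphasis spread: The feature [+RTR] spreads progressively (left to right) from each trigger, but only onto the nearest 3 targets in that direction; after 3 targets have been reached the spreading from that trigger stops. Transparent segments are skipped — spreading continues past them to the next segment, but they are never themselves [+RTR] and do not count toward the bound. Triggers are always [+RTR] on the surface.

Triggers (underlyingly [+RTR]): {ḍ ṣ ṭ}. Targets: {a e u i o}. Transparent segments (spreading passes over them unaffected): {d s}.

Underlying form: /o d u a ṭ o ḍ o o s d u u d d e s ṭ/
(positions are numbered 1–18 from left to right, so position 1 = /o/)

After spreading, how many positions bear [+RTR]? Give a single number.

From /ṭ/ at 5 rightward: 6 /o/ → [+RTR]; 7 /ḍ/ is itself a trigger — this domain ends here.
From /ḍ/ at 7 rightward: 8 /o/ → [+RTR]; 9 /o/ → [+RTR]; 10 /s/ transparent; 11 /d/ transparent; 12 /u/ → [+RTR]; bound reached.
From /ṭ/ at 18 rightward: word edge.
Targets with no active source: positions 1 3 4 13 16 stay [-emphatic].
[+RTR] positions on the surface: 5 6 7 8 9 12 18.

7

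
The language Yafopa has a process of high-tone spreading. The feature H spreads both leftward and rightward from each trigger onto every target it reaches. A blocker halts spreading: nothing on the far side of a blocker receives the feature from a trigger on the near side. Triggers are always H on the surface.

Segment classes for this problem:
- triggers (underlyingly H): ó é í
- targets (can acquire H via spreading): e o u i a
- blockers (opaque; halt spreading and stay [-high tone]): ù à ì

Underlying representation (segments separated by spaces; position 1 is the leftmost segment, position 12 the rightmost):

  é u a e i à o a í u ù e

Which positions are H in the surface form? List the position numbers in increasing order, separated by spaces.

1 2 3 4 5 7 8 9 10

From /é/ at 1 rightward: 2 /u/ → H; 3 /a/ → H; 4 /e/ → H; 5 /i/ → H; 6 /à/ blocks.
From /é/ at 1 leftward: word edge.
From /í/ at 9 rightward: 10 /u/ → H; 11 /ù/ blocks.
From /í/ at 9 leftward: 8 /a/ → H; 7 /o/ → H; 6 /à/ blocks.
Target with no active source: position 12 stays [-high tone].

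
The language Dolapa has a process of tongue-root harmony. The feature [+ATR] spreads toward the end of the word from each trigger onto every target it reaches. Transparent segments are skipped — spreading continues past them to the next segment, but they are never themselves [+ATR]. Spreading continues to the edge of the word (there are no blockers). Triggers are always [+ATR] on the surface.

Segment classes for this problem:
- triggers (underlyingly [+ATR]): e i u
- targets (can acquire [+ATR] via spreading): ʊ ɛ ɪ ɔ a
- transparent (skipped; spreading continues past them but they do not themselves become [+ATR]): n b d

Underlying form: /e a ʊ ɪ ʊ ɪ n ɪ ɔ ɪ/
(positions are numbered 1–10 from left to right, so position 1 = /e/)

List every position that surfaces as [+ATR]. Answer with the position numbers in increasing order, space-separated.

1 2 3 4 5 6 8 9 10

From /e/ at 1 rightward: 2 /a/ → [+ATR]; 3 /ʊ/ → [+ATR]; 4 /ɪ/ → [+ATR]; 5 /ʊ/ → [+ATR]; 6 /ɪ/ → [+ATR]; 7 /n/ transparent; 8 /ɪ/ → [+ATR]; 9 /ɔ/ → [+ATR]; 10 /ɪ/ → [+ATR]; word edge.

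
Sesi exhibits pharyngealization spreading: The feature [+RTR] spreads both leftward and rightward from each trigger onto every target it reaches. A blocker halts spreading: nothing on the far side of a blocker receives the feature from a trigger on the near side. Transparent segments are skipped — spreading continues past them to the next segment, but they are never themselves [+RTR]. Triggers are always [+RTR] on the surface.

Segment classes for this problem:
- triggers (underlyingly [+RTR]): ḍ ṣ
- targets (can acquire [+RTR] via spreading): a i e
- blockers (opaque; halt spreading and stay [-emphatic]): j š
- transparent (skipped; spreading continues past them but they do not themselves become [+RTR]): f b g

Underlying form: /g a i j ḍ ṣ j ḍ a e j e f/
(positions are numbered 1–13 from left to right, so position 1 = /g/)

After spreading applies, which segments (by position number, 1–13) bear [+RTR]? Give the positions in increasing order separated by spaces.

5 6 8 9 10

From /ḍ/ at 5 rightward: 6 /ṣ/ is itself a trigger — this domain ends here.
From /ḍ/ at 5 leftward: 4 /j/ blocks.
From /ṣ/ at 6 rightward: 7 /j/ blocks.
From /ṣ/ at 6 leftward: 5 /ḍ/ is itself a trigger — this domain ends here.
From /ḍ/ at 8 rightward: 9 /a/ → [+RTR]; 10 /e/ → [+RTR]; 11 /j/ blocks.
From /ḍ/ at 8 leftward: 7 /j/ blocks.
Targets with no active source: positions 2 3 12 stay [-emphatic].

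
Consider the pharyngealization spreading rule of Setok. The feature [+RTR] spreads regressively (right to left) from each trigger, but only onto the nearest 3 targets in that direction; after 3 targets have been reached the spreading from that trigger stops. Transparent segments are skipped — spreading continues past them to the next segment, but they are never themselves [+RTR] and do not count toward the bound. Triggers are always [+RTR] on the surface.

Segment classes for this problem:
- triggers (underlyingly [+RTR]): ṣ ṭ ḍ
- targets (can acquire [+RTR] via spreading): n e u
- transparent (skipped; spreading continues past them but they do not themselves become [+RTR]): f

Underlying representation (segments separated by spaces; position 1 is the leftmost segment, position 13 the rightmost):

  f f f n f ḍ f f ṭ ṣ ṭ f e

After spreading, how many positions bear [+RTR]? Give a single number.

From /ḍ/ at 6 leftward: 5 /f/ transparent; 4 /n/ → [+RTR]; 3 /f/ transparent; 2 /f/ transparent; 1 /f/ transparent; word edge.
From /ṭ/ at 9 leftward: 8 /f/ transparent; 7 /f/ transparent; 6 /ḍ/ is itself a trigger — this domain ends here.
From /ṣ/ at 10 leftward: 9 /ṭ/ is itself a trigger — this domain ends here.
From /ṭ/ at 11 leftward: 10 /ṣ/ is itself a trigger — this domain ends here.
Target with no active source: position 13 stays [-emphatic].
[+RTR] positions on the surface: 4 6 9 10 11.

5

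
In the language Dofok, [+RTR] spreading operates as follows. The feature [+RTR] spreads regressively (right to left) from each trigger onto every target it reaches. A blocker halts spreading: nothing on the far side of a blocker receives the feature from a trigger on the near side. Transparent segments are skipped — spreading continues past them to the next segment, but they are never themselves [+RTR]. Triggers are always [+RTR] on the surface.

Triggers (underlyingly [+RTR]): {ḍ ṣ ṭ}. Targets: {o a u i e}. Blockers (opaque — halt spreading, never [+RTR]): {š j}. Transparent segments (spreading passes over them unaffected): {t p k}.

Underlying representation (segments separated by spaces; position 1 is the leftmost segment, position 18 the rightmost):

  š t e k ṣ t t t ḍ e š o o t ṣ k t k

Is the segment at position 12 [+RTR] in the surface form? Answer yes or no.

From /ṣ/ at 5 leftward: 4 /k/ transparent; 3 /e/ → [+RTR]; 2 /t/ transparent; 1 /š/ blocks.
From /ḍ/ at 9 leftward: 8 /t/ transparent; 7 /t/ transparent; 6 /t/ transparent; 5 /ṣ/ is itself a trigger — this domain ends here.
From /ṣ/ at 15 leftward: 14 /t/ transparent; 13 /o/ → [+RTR]; 12 /o/ → [+RTR]; 11 /š/ blocks.
Target with no active source: position 10 stays [-emphatic].
[+RTR] positions on the surface: 3 5 9 12 13 15.

yes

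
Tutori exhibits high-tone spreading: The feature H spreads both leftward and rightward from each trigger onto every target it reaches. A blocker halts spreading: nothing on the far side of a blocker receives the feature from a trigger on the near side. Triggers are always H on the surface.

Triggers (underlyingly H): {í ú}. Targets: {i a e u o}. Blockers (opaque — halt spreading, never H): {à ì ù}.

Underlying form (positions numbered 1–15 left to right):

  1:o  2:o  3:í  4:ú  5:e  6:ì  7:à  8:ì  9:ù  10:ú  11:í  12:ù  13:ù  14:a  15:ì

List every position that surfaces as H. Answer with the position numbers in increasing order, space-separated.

1 2 3 4 5 10 11

From /í/ at 3 rightward: 4 /ú/ is itself a trigger — this domain ends here.
From /í/ at 3 leftward: 2 /o/ → H; 1 /o/ → H; word edge.
From /ú/ at 4 rightward: 5 /e/ → H; 6 /ì/ blocks.
From /ú/ at 4 leftward: 3 /í/ is itself a trigger — this domain ends here.
From /ú/ at 10 rightward: 11 /í/ is itself a trigger — this domain ends here.
From /ú/ at 10 leftward: 9 /ù/ blocks.
From /í/ at 11 rightward: 12 /ù/ blocks.
From /í/ at 11 leftward: 10 /ú/ is itself a trigger — this domain ends here.
Target with no active source: position 14 stays [-high tone].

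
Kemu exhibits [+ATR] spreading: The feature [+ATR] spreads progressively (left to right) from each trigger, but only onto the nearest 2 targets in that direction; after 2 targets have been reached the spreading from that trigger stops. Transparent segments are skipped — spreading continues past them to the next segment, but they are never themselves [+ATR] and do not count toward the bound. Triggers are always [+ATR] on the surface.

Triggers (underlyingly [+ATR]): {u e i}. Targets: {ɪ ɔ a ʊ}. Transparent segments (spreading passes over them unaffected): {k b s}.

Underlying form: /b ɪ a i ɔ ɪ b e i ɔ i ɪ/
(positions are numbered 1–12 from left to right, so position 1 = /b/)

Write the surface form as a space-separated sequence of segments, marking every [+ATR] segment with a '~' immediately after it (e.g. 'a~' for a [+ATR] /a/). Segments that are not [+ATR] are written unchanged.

From /i/ at 4 rightward: 5 /ɔ/ → [+ATR]; 6 /ɪ/ → [+ATR]; bound reached.
From /e/ at 8 rightward: 9 /i/ is itself a trigger — this domain ends here.
From /i/ at 9 rightward: 10 /ɔ/ → [+ATR]; 11 /i/ is itself a trigger — this domain ends here.
From /i/ at 11 rightward: 12 /ɪ/ → [+ATR]; word edge.
Targets with no active source: positions 2 3 stay [-ATR].
[+ATR] positions on the surface: 4 5 6 8 9 10 11 12.

b ɪ a i~ ɔ~ ɪ~ b e~ i~ ɔ~ i~ ɪ~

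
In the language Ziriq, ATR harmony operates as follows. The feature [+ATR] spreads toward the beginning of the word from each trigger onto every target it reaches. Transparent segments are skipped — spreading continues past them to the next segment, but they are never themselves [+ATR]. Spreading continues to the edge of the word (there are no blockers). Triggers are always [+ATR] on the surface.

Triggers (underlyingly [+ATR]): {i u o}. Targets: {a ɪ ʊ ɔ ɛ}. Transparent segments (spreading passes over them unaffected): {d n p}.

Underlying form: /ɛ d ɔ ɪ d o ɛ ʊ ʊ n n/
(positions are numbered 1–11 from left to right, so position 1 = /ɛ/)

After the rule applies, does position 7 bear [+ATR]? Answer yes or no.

From /o/ at 6 leftward: 5 /d/ transparent; 4 /ɪ/ → [+ATR]; 3 /ɔ/ → [+ATR]; 2 /d/ transparent; 1 /ɛ/ → [+ATR]; word edge.
Targets with no active source: positions 7 8 9 stay [-ATR].
[+ATR] positions on the surface: 1 3 4 6.

no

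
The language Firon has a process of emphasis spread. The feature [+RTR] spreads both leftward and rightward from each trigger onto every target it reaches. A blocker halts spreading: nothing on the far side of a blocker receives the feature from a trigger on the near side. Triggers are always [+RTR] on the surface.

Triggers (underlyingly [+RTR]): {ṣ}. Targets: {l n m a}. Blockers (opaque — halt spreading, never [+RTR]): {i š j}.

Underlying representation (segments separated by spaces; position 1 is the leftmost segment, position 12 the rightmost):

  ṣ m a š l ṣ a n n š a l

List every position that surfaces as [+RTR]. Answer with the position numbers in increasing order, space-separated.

From /ṣ/ at 1 rightward: 2 /m/ → [+RTR]; 3 /a/ → [+RTR]; 4 /š/ blocks.
From /ṣ/ at 1 leftward: word edge.
From /ṣ/ at 6 rightward: 7 /a/ → [+RTR]; 8 /n/ → [+RTR]; 9 /n/ → [+RTR]; 10 /š/ blocks.
From /ṣ/ at 6 leftward: 5 /l/ → [+RTR]; 4 /š/ blocks.
Targets with no active source: positions 11 12 stay [-emphatic].

1 2 3 5 6 7 8 9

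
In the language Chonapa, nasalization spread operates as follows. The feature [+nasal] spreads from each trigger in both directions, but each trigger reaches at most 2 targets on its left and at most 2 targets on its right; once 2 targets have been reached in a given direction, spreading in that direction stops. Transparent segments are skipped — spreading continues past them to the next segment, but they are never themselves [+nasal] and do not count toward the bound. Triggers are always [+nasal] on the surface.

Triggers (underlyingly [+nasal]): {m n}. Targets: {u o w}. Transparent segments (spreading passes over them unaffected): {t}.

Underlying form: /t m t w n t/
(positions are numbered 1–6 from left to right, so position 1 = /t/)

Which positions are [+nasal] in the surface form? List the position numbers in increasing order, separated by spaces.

From /m/ at 2 rightward: 3 /t/ transparent; 4 /w/ → [+nasal]; 5 /n/ is itself a trigger — this domain ends here.
From /m/ at 2 leftward: 1 /t/ transparent; word edge.
From /n/ at 5 rightward: 6 /t/ transparent; word edge.
From /n/ at 5 leftward: 4 /w/ → [+nasal]; 3 /t/ transparent; 2 /m/ is itself a trigger — this domain ends here.

2 4 5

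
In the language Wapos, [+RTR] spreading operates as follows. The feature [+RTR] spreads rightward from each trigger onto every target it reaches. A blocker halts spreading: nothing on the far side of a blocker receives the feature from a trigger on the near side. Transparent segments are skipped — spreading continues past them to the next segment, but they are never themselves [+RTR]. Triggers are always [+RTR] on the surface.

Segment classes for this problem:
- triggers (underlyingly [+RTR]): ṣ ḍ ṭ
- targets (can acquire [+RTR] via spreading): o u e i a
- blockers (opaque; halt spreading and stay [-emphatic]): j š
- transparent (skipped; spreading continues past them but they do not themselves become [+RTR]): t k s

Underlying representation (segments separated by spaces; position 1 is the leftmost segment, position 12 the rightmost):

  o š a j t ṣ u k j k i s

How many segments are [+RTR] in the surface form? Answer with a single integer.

From /ṣ/ at 6 rightward: 7 /u/ → [+RTR]; 8 /k/ transparent; 9 /j/ blocks.
Targets with no active source: positions 1 3 11 stay [-emphatic].
[+RTR] positions on the surface: 6 7.

2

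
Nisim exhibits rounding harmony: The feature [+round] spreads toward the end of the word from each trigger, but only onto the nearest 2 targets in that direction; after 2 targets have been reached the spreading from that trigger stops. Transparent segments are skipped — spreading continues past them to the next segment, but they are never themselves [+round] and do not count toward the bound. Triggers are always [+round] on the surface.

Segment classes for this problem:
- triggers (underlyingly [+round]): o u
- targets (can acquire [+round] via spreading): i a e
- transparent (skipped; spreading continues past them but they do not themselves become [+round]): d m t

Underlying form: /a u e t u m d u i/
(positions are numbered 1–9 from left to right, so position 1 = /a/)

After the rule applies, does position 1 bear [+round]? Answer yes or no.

From /u/ at 2 rightward: 3 /e/ → [+round]; 4 /t/ transparent; 5 /u/ is itself a trigger — this domain ends here.
From /u/ at 5 rightward: 6 /m/ transparent; 7 /d/ transparent; 8 /u/ is itself a trigger — this domain ends here.
From /u/ at 8 rightward: 9 /i/ → [+round]; word edge.
Target with no active source: position 1 stays [-round].
[+round] positions on the surface: 2 3 5 8 9.

no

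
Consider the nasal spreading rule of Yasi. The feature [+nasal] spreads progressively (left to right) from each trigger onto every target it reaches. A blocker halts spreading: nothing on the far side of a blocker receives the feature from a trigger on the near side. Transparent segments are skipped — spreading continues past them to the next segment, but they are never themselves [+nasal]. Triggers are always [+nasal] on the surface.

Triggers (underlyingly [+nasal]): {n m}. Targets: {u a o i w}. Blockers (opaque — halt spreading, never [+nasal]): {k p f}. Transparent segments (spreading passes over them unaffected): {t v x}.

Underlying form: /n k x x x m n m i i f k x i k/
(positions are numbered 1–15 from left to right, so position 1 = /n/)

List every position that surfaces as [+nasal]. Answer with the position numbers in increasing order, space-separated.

1 6 7 8 9 10

From /n/ at 1 rightward: 2 /k/ blocks.
From /m/ at 6 rightward: 7 /n/ is itself a trigger — this domain ends here.
From /n/ at 7 rightward: 8 /m/ is itself a trigger — this domain ends here.
From /m/ at 8 rightward: 9 /i/ → [+nasal]; 10 /i/ → [+nasal]; 11 /f/ blocks.
Target with no active source: position 14 stays [-nasal].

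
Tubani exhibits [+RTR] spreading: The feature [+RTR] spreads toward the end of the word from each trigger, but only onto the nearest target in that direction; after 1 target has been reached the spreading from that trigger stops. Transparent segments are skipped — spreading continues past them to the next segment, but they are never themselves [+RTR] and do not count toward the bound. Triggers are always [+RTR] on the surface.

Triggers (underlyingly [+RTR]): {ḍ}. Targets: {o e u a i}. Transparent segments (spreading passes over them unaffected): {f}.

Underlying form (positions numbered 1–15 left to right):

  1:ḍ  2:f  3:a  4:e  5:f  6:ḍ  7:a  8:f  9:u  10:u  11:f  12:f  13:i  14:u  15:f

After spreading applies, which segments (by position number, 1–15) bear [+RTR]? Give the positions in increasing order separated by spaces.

1 3 6 7

From /ḍ/ at 1 rightward: 2 /f/ transparent; 3 /a/ → [+RTR]; bound reached.
From /ḍ/ at 6 rightward: 7 /a/ → [+RTR]; bound reached.
Targets with no active source: positions 4 9 10 13 14 stay [-emphatic].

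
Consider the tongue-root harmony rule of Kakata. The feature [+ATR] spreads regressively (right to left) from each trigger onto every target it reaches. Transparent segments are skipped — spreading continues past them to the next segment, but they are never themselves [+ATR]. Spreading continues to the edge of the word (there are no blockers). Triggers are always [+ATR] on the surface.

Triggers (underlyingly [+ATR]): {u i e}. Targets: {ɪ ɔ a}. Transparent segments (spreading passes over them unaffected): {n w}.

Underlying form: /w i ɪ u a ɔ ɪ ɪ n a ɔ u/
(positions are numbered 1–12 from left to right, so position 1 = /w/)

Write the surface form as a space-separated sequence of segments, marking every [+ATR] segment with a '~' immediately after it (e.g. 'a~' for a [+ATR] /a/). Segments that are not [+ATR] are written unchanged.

w i~ ɪ~ u~ a~ ɔ~ ɪ~ ɪ~ n a~ ɔ~ u~

From /i/ at 2 leftward: 1 /w/ transparent; word edge.
From /u/ at 4 leftward: 3 /ɪ/ → [+ATR]; 2 /i/ is itself a trigger — this domain ends here.
From /u/ at 12 leftward: 11 /ɔ/ → [+ATR]; 10 /a/ → [+ATR]; 9 /n/ transparent; 8 /ɪ/ → [+ATR]; 7 /ɪ/ → [+ATR]; 6 /ɔ/ → [+ATR]; 5 /a/ → [+ATR]; 4 /u/ is itself a trigger — this domain ends here.
[+ATR] positions on the surface: 2 3 4 5 6 7 8 10 11 12.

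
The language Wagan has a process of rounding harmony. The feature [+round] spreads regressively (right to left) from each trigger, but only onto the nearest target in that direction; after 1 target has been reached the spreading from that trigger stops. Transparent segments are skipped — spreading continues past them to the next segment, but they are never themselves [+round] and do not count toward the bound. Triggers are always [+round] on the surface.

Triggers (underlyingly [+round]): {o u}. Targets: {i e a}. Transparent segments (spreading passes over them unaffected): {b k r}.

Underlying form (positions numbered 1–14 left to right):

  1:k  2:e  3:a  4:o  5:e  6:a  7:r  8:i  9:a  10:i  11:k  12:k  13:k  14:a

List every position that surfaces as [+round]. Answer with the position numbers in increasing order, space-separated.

3 4

From /o/ at 4 leftward: 3 /a/ → [+round]; bound reached.
Targets with no active source: positions 2 5 6 8 9 10 14 stay [-round].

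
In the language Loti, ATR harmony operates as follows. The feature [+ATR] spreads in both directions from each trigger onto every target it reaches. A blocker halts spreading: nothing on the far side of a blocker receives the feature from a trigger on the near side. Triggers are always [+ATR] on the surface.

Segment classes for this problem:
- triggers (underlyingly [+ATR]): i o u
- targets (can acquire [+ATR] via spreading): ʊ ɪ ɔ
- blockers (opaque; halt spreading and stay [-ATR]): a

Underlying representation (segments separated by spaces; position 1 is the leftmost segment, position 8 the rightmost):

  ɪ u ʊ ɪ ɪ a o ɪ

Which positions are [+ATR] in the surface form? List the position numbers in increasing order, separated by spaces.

From /u/ at 2 rightward: 3 /ʊ/ → [+ATR]; 4 /ɪ/ → [+ATR]; 5 /ɪ/ → [+ATR]; 6 /a/ blocks.
From /u/ at 2 leftward: 1 /ɪ/ → [+ATR]; word edge.
From /o/ at 7 rightward: 8 /ɪ/ → [+ATR]; word edge.
From /o/ at 7 leftward: 6 /a/ blocks.

1 2 3 4 5 7 8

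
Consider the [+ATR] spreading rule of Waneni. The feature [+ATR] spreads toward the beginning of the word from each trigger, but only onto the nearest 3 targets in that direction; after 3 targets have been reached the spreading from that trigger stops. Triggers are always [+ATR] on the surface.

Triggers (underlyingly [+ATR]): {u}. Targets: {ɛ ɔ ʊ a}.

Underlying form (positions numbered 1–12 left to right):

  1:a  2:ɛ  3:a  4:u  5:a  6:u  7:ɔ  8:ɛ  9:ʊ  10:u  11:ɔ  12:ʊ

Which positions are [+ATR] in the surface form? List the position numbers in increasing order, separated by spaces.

From /u/ at 4 leftward: 3 /a/ → [+ATR]; 2 /ɛ/ → [+ATR]; 1 /a/ → [+ATR]; bound reached.
From /u/ at 6 leftward: 5 /a/ → [+ATR]; 4 /u/ is itself a trigger — this domain ends here.
From /u/ at 10 leftward: 9 /ʊ/ → [+ATR]; 8 /ɛ/ → [+ATR]; 7 /ɔ/ → [+ATR]; bound reached.
Targets with no active source: positions 11 12 stay [-ATR].

1 2 3 4 5 6 7 8 9 10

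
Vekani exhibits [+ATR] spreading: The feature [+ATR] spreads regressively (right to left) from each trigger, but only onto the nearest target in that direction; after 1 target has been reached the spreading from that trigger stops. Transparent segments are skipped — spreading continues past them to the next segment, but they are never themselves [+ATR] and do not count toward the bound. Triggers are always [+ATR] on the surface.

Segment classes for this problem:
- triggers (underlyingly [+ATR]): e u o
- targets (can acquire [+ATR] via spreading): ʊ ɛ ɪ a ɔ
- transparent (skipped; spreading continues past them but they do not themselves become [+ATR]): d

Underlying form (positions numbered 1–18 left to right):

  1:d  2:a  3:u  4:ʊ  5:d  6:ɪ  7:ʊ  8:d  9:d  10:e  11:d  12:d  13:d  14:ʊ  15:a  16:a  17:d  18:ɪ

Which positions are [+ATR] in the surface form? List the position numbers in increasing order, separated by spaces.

From /u/ at 3 leftward: 2 /a/ → [+ATR]; bound reached.
From /e/ at 10 leftward: 9 /d/ transparent; 8 /d/ transparent; 7 /ʊ/ → [+ATR]; bound reached.
Targets with no active source: positions 4 6 14 15 16 18 stay [-ATR].

2 3 7 10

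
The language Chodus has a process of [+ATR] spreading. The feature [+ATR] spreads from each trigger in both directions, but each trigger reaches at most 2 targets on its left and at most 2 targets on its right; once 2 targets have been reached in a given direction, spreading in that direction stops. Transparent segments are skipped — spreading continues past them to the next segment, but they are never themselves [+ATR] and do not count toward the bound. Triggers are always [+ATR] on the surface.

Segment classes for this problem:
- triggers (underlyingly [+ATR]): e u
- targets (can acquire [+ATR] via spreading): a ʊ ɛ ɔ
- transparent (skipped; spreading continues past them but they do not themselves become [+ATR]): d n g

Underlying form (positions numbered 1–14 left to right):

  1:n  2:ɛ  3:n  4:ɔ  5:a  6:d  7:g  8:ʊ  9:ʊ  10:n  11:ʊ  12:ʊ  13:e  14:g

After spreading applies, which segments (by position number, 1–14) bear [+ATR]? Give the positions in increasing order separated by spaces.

11 12 13

From /e/ at 13 rightward: 14 /g/ transparent; word edge.
From /e/ at 13 leftward: 12 /ʊ/ → [+ATR]; 11 /ʊ/ → [+ATR]; bound reached.
Targets with no active source: positions 2 4 5 8 9 stay [-ATR].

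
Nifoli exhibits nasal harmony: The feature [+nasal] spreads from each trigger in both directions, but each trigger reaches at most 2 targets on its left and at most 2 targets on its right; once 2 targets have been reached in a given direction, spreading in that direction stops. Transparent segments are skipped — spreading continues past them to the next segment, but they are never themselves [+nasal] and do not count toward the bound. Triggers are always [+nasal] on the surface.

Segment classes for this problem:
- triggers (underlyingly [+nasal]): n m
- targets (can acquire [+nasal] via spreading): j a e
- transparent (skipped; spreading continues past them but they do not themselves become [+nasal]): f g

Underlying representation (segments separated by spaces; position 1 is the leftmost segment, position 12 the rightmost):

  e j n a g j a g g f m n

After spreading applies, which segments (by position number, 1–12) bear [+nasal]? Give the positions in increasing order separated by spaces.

From /n/ at 3 rightward: 4 /a/ → [+nasal]; 5 /g/ transparent; 6 /j/ → [+nasal]; bound reached.
From /n/ at 3 leftward: 2 /j/ → [+nasal]; 1 /e/ → [+nasal]; bound reached.
From /m/ at 11 rightward: 12 /n/ is itself a trigger — this domain ends here.
From /m/ at 11 leftward: 10 /f/ transparent; 9 /g/ transparent; 8 /g/ transparent; 7 /a/ → [+nasal]; 6 /j/ → [+nasal]; bound reached.
From /n/ at 12 rightward: word edge.
From /n/ at 12 leftward: 11 /m/ is itself a trigger — this domain ends here.

1 2 3 4 6 7 11 12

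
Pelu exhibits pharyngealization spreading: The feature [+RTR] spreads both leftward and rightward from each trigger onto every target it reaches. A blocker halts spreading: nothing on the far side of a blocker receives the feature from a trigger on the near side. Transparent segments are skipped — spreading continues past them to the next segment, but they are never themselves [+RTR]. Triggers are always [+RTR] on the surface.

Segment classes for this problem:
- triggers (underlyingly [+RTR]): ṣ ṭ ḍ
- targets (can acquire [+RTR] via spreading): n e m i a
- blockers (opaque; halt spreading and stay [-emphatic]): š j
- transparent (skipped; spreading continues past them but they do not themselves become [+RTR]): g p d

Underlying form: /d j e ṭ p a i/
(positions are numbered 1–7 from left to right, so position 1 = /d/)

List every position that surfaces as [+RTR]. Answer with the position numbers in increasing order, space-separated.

From /ṭ/ at 4 rightward: 5 /p/ transparent; 6 /a/ → [+RTR]; 7 /i/ → [+RTR]; word edge.
From /ṭ/ at 4 leftward: 3 /e/ → [+RTR]; 2 /j/ blocks.

3 4 6 7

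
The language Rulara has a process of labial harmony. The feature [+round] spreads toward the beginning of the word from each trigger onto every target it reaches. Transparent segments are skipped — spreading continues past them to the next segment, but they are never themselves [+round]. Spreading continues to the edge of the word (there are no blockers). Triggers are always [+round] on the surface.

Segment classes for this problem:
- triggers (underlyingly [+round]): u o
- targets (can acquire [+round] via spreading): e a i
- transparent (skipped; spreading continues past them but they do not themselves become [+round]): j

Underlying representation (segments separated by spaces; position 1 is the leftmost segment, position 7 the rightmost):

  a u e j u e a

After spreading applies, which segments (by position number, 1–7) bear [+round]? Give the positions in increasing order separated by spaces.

1 2 3 5

From /u/ at 2 leftward: 1 /a/ → [+round]; word edge.
From /u/ at 5 leftward: 4 /j/ transparent; 3 /e/ → [+round]; 2 /u/ is itself a trigger — this domain ends here.
Targets with no active source: positions 6 7 stay [-round].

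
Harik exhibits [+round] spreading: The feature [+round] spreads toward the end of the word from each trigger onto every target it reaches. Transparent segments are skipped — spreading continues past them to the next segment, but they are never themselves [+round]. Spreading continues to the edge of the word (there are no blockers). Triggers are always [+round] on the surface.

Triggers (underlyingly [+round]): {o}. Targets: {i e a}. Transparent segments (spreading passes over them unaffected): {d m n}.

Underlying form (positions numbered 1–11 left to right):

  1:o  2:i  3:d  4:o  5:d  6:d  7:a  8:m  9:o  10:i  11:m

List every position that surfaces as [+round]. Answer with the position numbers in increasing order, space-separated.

1 2 4 7 9 10

From /o/ at 1 rightward: 2 /i/ → [+round]; 3 /d/ transparent; 4 /o/ is itself a trigger — this domain ends here.
From /o/ at 4 rightward: 5 /d/ transparent; 6 /d/ transparent; 7 /a/ → [+round]; 8 /m/ transparent; 9 /o/ is itself a trigger — this domain ends here.
From /o/ at 9 rightward: 10 /i/ → [+round]; 11 /m/ transparent; word edge.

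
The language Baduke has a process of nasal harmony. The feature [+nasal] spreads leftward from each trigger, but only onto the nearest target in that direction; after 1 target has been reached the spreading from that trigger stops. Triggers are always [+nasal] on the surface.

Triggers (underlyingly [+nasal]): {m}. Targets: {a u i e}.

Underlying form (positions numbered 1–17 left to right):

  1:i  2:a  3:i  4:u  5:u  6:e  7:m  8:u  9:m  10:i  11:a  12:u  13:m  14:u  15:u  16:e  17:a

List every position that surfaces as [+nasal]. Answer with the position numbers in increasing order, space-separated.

From /m/ at 7 leftward: 6 /e/ → [+nasal]; bound reached.
From /m/ at 9 leftward: 8 /u/ → [+nasal]; bound reached.
From /m/ at 13 leftward: 12 /u/ → [+nasal]; bound reached.
Targets with no active source: positions 1 2 3 4 5 10 11 14 15 16 17 stay [-nasal].

6 7 8 9 12 13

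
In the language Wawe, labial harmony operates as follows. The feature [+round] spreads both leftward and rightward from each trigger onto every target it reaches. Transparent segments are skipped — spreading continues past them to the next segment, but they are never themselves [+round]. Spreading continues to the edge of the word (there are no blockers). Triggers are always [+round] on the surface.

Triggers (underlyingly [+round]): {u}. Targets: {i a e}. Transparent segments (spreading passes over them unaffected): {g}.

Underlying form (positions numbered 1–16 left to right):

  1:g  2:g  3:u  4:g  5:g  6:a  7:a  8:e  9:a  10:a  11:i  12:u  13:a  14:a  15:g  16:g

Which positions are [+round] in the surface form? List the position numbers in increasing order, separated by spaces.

From /u/ at 3 rightward: 4 /g/ transparent; 5 /g/ transparent; 6 /a/ → [+round]; 7 /a/ → [+round]; 8 /e/ → [+round]; 9 /a/ → [+round]; 10 /a/ → [+round]; 11 /i/ → [+round]; 12 /u/ is itself a trigger — this domain ends here.
From /u/ at 3 leftward: 2 /g/ transparent; 1 /g/ transparent; word edge.
From /u/ at 12 rightward: 13 /a/ → [+round]; 14 /a/ → [+round]; 15 /g/ transparent; 16 /g/ transparent; word edge.
From /u/ at 12 leftward: 11 /i/ → [+round]; 10 /a/ → [+round]; 9 /a/ → [+round]; 8 /e/ → [+round]; 7 /a/ → [+round]; 6 /a/ → [+round]; 5 /g/ transparent; 4 /g/ transparent; 3 /u/ is itself a trigger — this domain ends here.

3 6 7 8 9 10 11 12 13 14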